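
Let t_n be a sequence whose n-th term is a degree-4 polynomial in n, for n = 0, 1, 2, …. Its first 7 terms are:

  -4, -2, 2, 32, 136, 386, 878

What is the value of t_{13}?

1st diffs: 2, 4, 30, 104, 250, 492.
2nd diffs: 2, 26, 74, 146, 242.
3rd diffs: 24, 48, 72, 96.
4th diffs: 24, 24, 24 (constant).
So t_n = n^4 - 2n^3 + 3n - 4.
Evaluating at n = 13 gives t_{13} = 24202.

24202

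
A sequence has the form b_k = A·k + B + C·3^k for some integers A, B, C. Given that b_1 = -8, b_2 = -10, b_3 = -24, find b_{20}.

-3486784330

The three given values yield: A + B + 3C = -8; 2A + B + 9C = -10; 3A + B + 27C = -24.
Subtracting the first from the second: A + 6C = -2.
Subtracting the second from the third: A + 18C = -14.
Solving: C = -1, A = 4, then B = -9.
Hence b_{20} = 4·20 + (-9) + (-1)·3486784401 = -3486784330.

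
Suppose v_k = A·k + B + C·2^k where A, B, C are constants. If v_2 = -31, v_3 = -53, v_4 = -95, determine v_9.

-2585

Write the equations: 2A + B + 4C = -31; 3A + B + 8C = -53; 4A + B + 16C = -95.
Subtracting the first from the second: A + 4C = -22.
Subtracting the second from the third: A + 8C = -42.
Solving: C = -5, A = -2, then B = -7.
Therefore v_9 = -18 + (-7) + (-5)·512 = -2585.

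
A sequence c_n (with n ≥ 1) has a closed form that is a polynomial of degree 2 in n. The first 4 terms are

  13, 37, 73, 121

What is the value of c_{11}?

1st diffs: 24, 36, 48.
2nd diffs: 12, 12 (constant).
Newton forward-difference form: c_n = 13 + 24·C(n-1,1) + 12·C(n-1,2).
At n = 11: n-1 = 10, so c_{11} = 13 + 240 + 540 = 793.

793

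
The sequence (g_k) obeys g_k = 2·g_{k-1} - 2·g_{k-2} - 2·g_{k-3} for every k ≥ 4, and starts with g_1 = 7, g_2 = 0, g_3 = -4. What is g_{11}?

-1056

Compute successive terms:
g_4 = -22; g_5 = -36; g_6 = -20; g_7 = 76; g_8 = 264; g_9 = 416; g_{10} = 152; g_{11} = -1056.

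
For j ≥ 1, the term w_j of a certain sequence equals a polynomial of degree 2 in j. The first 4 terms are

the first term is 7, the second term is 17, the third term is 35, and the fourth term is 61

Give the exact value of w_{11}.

467

1st diffs: 10, 18, 26.
2nd diffs: 8, 8 (constant).
Newton forward-difference form: w_j = 7 + 10·C(j-1,1) + 8·C(j-1,2).
At j = 11: j-1 = 10, so w_{11} = 7 + 100 + 360 = 467.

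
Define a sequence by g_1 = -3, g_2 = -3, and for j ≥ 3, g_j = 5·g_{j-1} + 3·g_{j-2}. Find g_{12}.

g_3 = -24  g_4 = -129  g_5 = -717  g_6 = -3972  g_7 = -22011  g_8 = -121971  g_9 = -675888  g_{10} = -3745353  g_{11} = -20754429  g_{12} = -115008204.

-115008204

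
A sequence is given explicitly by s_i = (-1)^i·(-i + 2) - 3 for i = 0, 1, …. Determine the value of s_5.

0

(-1)^5 = -1; -i + 2 at i=5 is -3; so s_5 = 0.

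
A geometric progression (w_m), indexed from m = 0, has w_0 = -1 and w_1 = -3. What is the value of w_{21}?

-10460353203

Common ratio r = 3.
w_m = (-1)·3^(m-0).
w_{21} = (-1)·3^21 = -10460353203.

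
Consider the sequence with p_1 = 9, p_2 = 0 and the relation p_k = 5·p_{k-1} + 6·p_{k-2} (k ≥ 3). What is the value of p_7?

p_3 = 54, p_4 = 270, p_5 = 1674, p_6 = 9990, p_7 = 59994.
(Characteristic roots are 6 and -1.)

59994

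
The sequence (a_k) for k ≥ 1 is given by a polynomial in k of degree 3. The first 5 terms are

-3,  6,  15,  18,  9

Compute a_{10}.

-426

1st diffs: 9, 9, 3, -9.
2nd diffs: 0, -6, -12.
3rd diffs: -6, -6 (constant).
So a_k = -k^3 + 6k^2 - 2k - 6.
Evaluating at k = 10 gives a_{10} = -426.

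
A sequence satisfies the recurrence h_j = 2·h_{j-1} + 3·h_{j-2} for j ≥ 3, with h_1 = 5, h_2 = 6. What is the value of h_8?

Compute successive terms:
h_3 = 27, h_4 = 72, h_5 = 225, h_6 = 666, h_7 = 2007, h_8 = 6012.
(Characteristic roots are 3 and -1.)

6012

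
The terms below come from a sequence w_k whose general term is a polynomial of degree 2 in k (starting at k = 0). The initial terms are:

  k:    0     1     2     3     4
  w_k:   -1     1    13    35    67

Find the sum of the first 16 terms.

5824

1st diffs: 2, 12, 22, 32.
2nd diffs: 10, 10, 10 (constant).
Newton forward-difference form: w_k = -1 + 2·C(k,1) + 10·C(k,2).
Continuing: …, 109, 161, 223, 295, …, w_{15} = 1079.
Summing k = 0..15 (16 terms) gives 5824.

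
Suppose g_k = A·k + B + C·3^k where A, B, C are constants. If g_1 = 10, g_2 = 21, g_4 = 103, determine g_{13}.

1594390

The three given values yield: A + B + 3C = 10; 2A + B + 9C = 21; 4A + B + 81C = 103.
Subtracting the first from the second: A + 6C = 11.
Subtracting the second from the third: 2A + 72C = 82.
Solving: C = 1, A = 5, then B = 2.
So g_k = 5·k + 2 + 1·3^k; at k=13 this is 1594390.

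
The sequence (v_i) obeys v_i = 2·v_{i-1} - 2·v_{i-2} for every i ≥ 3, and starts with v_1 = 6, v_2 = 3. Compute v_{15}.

384

Applying the relation repeatedly:
v_3 = -6  v_4 = -18  v_5 = -24  …  v_{12} = -288  v_{13} = -384  v_{14} = -192  v_{15} = 384.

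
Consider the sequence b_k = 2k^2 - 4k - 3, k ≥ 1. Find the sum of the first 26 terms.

10920

Over k = 1..26: Σk = 351, Σk² = 6201.
Total = (2)·6201 + (-4)·351 + (-3)·26 = 10920.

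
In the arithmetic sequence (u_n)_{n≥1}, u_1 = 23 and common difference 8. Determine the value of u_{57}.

u_n = 23 + (n - 1)·8.
u_{57} = 23 + 56·8 = 471.

471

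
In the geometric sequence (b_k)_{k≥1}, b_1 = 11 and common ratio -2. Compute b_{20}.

b_k = 11·(-2)^(k-1).
b_{20} = 11·(-2)^19 = -5767168.

-5767168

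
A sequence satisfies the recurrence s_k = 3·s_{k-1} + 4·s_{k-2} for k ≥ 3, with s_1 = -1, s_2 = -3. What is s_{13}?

-13421773

Iterate the recurrence:
s_3 = -13;  s_4 = -51;  s_5 = -205;  …;  s_{10} = -209715;  s_{11} = -838861;  s_{12} = -3355443;  s_{13} = -13421773.
(Characteristic roots are 4 and -1.)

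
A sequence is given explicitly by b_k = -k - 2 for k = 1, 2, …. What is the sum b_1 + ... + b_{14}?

-133

Over k = 1..14: Σk = 105.
Total = (-1)·105 + (-2)·14 = -133.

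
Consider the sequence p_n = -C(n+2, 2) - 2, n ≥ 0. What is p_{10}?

C(12, 2) = 66, so p_{10} = -68.

-68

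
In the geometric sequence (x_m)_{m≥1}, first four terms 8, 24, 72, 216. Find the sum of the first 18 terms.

Common ratio r = 3.
x_m = 8·3^(m-1).
S = 8·(3^18 - 1)/(3 - 1) = 8·(387420489 - 1)/(2) = 1549681952.

1549681952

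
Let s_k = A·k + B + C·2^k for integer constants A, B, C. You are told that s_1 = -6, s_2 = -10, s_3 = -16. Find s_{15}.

At k = 1, 2, 3: A + B + 2C = -6; 2A + B + 4C = -10; 3A + B + 8C = -16.
Subtracting the first from the second: A + 2C = -4.
Subtracting the second from the third: A + 4C = -6.
Solving: C = -1, A = -2, then B = -2.
Therefore s_{15} = -30 + (-2) + (-1)·32768 = -32800.

-32800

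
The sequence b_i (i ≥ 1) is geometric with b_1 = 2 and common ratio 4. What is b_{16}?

b_i = 2·4^(i-1).
b_{16} = 2·4^15 = 2147483648.

2147483648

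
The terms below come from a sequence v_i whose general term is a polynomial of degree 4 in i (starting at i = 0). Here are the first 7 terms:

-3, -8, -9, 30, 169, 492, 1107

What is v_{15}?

49482

1st diffs: -5, -1, 39, 139, 323, 615.
2nd diffs: 4, 40, 100, 184, 292.
3rd diffs: 36, 60, 84, 108.
4th diffs: 24, 24, 24 (constant).
Newton forward-difference form: v_i = -3 + (-5)·C(i,1) + 4·C(i,2) + 36·C(i,3) + 24·C(i,4).
At i = 15: i = 15, so v_{15} = -3 - 75 + 420 + 16380 + 32760 = 49482.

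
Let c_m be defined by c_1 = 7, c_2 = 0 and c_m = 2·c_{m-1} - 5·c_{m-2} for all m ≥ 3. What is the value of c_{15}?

Iterate the recurrence:
c_3 = -35;  c_4 = -70;  c_5 = 35;  …;  c_{12} = 54530;  c_{13} = 46235;  c_{14} = -180180;  c_{15} = -591535.

-591535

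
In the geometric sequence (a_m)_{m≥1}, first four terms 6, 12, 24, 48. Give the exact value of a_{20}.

3145728

Common ratio r = 2.
a_m = 6·2^(m-1).
a_{20} = 6·2^19 = 3145728.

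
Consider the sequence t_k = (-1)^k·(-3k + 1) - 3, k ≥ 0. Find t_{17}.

47

(-1)^17 = -1; -3k + 1 at k=17 is -50; so t_{17} = 47.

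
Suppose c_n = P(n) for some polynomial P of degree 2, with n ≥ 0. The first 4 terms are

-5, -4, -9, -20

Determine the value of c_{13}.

-460

1st diffs: 1, -5, -11.
2nd diffs: -6, -6 (constant).
Newton forward-difference form: c_n = -5 + 1·C(n,1) + (-6)·C(n,2).
At n = 13: n = 13, so c_{13} = -5 + 13 - 468 = -460.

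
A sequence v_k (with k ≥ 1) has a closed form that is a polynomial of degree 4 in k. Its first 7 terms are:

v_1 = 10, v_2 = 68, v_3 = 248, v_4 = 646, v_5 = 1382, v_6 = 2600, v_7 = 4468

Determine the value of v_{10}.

16012

1st diffs: 58, 180, 398, 736, 1218, 1868.
2nd diffs: 122, 218, 338, 482, 650.
3rd diffs: 96, 120, 144, 168.
4th diffs: 24, 24, 24 (constant).
Newton forward-difference form: v_k = 10 + 58·C(k-1,1) + 122·C(k-1,2) + 96·C(k-1,3) + 24·C(k-1,4).
At k = 10: k-1 = 9, so v_{10} = 10 + 522 + 4392 + 8064 + 3024 = 16012.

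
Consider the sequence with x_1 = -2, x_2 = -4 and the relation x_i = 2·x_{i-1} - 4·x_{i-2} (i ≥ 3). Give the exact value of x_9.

0

Applying the relation repeatedly:
x_3 = 0  x_4 = 16  x_5 = 32  x_6 = 0  x_7 = -128  x_8 = -256  x_9 = 0.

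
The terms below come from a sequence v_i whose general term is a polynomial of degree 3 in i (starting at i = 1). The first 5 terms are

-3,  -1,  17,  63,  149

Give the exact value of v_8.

767

1st diffs: 2, 18, 46, 86.
2nd diffs: 16, 28, 40.
3rd diffs: 12, 12 (constant).
Newton forward-difference form: v_i = -3 + 2·C(i-1,1) + 16·C(i-1,2) + 12·C(i-1,3).
At i = 8: i-1 = 7, so v_8 = -3 + 14 + 336 + 420 = 767.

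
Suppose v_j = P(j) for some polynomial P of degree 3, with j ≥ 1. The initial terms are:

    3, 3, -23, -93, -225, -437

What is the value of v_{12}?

-4397

1st diffs: 0, -26, -70, -132, -212.
2nd diffs: -26, -44, -62, -80.
3rd diffs: -18, -18, -18 (constant).
So v_j = -3j^3 + 5j^2 + 6j - 5.
Evaluating at j = 12 gives v_{12} = -4397.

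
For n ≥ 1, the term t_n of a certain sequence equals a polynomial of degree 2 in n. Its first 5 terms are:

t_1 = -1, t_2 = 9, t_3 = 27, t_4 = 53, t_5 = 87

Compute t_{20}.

1557

1st diffs: 10, 18, 26, 34.
2nd diffs: 8, 8, 8 (constant).
Newton forward-difference form: t_n = -1 + 10·C(n-1,1) + 8·C(n-1,2).
At n = 20: n-1 = 19, so t_{20} = -1 + 190 + 1368 = 1557.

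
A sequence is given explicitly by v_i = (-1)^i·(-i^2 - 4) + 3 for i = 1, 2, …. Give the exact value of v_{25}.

632

(-1)^25 = -1; -i^2 - 4 at i=25 is -629; so v_{25} = 632.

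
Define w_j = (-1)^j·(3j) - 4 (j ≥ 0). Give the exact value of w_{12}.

(-1)^12 = 1; 3j at j=12 is 36; so w_{12} = 32.

32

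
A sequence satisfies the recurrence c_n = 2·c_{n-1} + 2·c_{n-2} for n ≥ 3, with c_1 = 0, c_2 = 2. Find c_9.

Step forward from the initial values:
c_3 = 4  c_4 = 12  c_5 = 32  c_6 = 88  c_7 = 240  c_8 = 656  c_9 = 1792.

1792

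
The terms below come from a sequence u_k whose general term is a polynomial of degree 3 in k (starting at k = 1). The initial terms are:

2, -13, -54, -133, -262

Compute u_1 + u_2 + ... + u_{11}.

1st diffs: -15, -41, -79, -129.
2nd diffs: -26, -38, -50.
3rd diffs: -12, -12 (constant).
Newton forward-difference form: u_k = 2 + (-15)·C(k-1,1) + (-26)·C(k-1,2) + (-12)·C(k-1,3).
Continuing: …, -453, -718, -1069, -1518, …, u_{11} = -2758.
Summing k = 1..11 (11 terms) gives -9053.

-9053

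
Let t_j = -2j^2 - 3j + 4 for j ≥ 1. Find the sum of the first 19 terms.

Over j = 1..19: Σj = 190, Σj² = 2470.
Total = (-2)·2470 + (-3)·190 + (4)·19 = -5434.

-5434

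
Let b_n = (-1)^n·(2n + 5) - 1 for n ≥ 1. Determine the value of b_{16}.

36

(-1)^16 = 1; 2n + 5 at n=16 is 37; so b_{16} = 36.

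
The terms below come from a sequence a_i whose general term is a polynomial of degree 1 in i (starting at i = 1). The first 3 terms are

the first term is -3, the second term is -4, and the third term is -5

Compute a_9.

1st diffs: -1, -1 (constant).
So a_i = -i - 2.
Evaluating at i = 9 gives a_9 = -11.

-11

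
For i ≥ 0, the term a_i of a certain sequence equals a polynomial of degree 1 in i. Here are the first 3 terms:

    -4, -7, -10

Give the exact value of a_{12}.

1st diffs: -3, -3 (constant).
So a_i = -3i - 4.
Evaluating at i = 12 gives a_{12} = -40.

-40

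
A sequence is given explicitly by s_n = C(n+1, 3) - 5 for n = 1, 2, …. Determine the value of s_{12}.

281

C(13, 3) = 286, so s_{12} = 281.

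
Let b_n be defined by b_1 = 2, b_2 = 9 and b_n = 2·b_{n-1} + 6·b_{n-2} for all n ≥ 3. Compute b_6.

b_3 = 30  b_4 = 114  b_5 = 408  b_6 = 1500.

1500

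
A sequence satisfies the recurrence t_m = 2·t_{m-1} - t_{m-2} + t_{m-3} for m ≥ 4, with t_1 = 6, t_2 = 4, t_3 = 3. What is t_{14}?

2529

Iterate the recurrence:
t_4 = 8, t_5 = 17, t_6 = 29, …, t_{11} = 468, t_{12} = 821, t_{13} = 1441, t_{14} = 2529.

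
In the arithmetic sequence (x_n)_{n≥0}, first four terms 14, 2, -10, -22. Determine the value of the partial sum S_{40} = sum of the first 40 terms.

-8800

Common difference d = -12.
x_n = 14 + (n - 0)·(-12).
x_{39} = -454; S = 40·(14 + (-454))/2 = -8800.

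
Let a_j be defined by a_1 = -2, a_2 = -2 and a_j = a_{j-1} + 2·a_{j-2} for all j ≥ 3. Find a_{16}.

-43690

Applying the relation repeatedly:
a_3 = -6;  a_4 = -10;  a_5 = -22;  …;  a_{13} = -5462;  a_{14} = -10922;  a_{15} = -21846;  a_{16} = -43690.
(Characteristic roots are 2 and -1.)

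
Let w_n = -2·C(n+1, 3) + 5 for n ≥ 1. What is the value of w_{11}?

-435

C(12, 3) = 220, so w_{11} = -435.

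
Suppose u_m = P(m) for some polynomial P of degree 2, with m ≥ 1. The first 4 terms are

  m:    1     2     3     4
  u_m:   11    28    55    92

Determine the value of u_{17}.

1483

1st diffs: 17, 27, 37.
2nd diffs: 10, 10 (constant).
So u_m = 5m^2 + 2m + 4.
Evaluating at m = 17 gives u_{17} = 1483.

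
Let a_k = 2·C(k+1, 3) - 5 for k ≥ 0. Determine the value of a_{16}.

1355

C(17, 3) = 680, so a_{16} = 1355.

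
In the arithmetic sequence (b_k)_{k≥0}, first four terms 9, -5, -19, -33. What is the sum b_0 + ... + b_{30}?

-6231

Common difference d = -14.
b_k = 9 + (k - 0)·(-14).
b_{30} = -411; S = 31·(9 + (-411))/2 = -6231.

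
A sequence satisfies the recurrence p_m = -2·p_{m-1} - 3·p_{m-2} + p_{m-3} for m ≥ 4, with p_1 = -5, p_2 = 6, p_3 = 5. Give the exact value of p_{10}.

-813

Step forward from the initial values:
p_4 = -33  p_5 = 57  p_6 = -10  p_7 = -184  p_8 = 455  p_9 = -368  p_{10} = -813.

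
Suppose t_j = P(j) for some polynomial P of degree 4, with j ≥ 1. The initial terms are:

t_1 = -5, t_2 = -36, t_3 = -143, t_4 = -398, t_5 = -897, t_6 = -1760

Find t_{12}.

-24326

1st diffs: -31, -107, -255, -499, -863.
2nd diffs: -76, -148, -244, -364.
3rd diffs: -72, -96, -120.
4th diffs: -24, -24 (constant).
So t_j = -j^4 - 2j^3 - j^2 + j - 2.
Evaluating at j = 12 gives t_{12} = -24326.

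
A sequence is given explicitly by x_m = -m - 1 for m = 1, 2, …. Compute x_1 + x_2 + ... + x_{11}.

-77

Over m = 1..11: Σm = 66.
Total = (-1)·66 + (-1)·11 = -77.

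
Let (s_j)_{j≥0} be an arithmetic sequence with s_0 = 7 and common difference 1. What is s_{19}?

s_j = 7 + (j - 0)·1.
s_{19} = 7 + 19·1 = 26.

26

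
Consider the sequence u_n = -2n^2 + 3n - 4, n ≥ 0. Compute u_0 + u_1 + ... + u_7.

Over n = 0..7: Σn = 28, Σn² = 140.
Total = (-2)·140 + (3)·28 + (-4)·8 = -228.

-228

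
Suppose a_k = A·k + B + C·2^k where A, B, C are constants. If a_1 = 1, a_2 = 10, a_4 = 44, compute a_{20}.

At k = 1, 2, 4: A + B + 2C = 1; 2A + B + 4C = 10; 4A + B + 16C = 44.
Subtracting the first from the second: A + 2C = 9.
Subtracting the second from the third: 2A + 12C = 34.
Solving: C = 2, A = 5, then B = -8.
So a_k = 5·k + (-8) + 2·2^k; at k=20 this is 2097244.

2097244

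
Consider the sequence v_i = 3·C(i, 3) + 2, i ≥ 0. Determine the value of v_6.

C(6, 3) = 20, so v_6 = 62.

62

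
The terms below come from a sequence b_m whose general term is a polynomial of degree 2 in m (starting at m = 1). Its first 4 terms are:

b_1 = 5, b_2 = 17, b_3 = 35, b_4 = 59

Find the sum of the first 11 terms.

1705

1st diffs: 12, 18, 24.
2nd diffs: 6, 6 (constant).
Newton forward-difference form: b_m = 5 + 12·C(m-1,1) + 6·C(m-1,2).
Continuing: …, 89, 125, 167, 215, …, b_{11} = 395.
Summing m = 1..11 (11 terms) gives 1705.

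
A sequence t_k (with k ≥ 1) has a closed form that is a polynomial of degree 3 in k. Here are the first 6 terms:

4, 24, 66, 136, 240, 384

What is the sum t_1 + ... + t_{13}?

1st diffs: 20, 42, 70, 104, 144.
2nd diffs: 22, 28, 34, 40.
3rd diffs: 6, 6, 6 (constant).
Newton forward-difference form: t_k = 4 + 20·C(k-1,1) + 22·C(k-1,2) + 6·C(k-1,3).
Continuing: …, 574, 816, 1116, 1480, …, t_{13} = 3016.
Summing k = 1..13 (13 terms) gives 12194.

12194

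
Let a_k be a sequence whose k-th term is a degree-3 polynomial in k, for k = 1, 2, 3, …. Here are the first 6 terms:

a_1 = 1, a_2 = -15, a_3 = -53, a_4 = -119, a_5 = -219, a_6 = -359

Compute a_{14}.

1st diffs: -16, -38, -66, -100, -140.
2nd diffs: -22, -28, -34, -40.
3rd diffs: -6, -6, -6 (constant).
Newton forward-difference form: a_k = 1 + (-16)·C(k-1,1) + (-22)·C(k-1,2) + (-6)·C(k-1,3).
At k = 14: k-1 = 13, so a_{14} = 1 - 208 - 1716 - 1716 = -3639.

-3639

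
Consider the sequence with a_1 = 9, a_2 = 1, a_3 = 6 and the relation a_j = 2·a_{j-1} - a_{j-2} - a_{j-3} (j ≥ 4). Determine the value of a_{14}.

307

Step forward from the initial values:
a_4 = 2  a_5 = -3  a_6 = -14  …  a_{11} = 66  a_{12} = 167  a_{13} = 270  a_{14} = 307.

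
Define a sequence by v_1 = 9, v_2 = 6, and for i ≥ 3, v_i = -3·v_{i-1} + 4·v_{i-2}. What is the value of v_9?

v_3 = 18; v_4 = -30; v_5 = 162; v_6 = -606; v_7 = 2466; v_8 = -9822; v_9 = 39330.
(Characteristic roots are 1 and -4.)

39330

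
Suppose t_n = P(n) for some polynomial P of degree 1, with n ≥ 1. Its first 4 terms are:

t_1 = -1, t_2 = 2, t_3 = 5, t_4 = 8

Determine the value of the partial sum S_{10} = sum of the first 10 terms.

125

1st diffs: 3, 3, 3 (constant).
So t_n = 3n - 4.
Continuing: …, 11, 14, 17, 20, …, t_{10} = 26.
Summing n = 1..10 (10 terms) gives 125.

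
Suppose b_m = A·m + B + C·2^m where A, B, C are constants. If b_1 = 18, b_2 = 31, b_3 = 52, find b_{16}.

262229

Plug in m = 1, 2, 3: A + B + 2C = 18; 2A + B + 4C = 31; 3A + B + 8C = 52.
Subtracting the first from the second: A + 2C = 13.
Subtracting the second from the third: A + 4C = 21.
Solving: C = 4, A = 5, then B = 5.
Hence b_{16} = 5·16 + 5 + 4·65536 = 262229.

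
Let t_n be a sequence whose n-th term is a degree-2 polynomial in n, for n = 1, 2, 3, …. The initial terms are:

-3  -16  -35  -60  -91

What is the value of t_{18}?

1st diffs: -13, -19, -25, -31.
2nd diffs: -6, -6, -6 (constant).
Newton forward-difference form: t_n = -3 + (-13)·C(n-1,1) + (-6)·C(n-1,2).
At n = 18: n-1 = 17, so t_{18} = -3 - 221 - 816 = -1040.

-1040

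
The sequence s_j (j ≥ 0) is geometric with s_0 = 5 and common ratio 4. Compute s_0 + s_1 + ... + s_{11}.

27962025

s_j = 5·4^(j-0).
S = 5·(4^12 - 1)/(4 - 1) = 5·(16777216 - 1)/(3) = 27962025.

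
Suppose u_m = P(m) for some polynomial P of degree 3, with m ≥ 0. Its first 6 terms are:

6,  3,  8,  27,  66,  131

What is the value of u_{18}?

1st diffs: -3, 5, 19, 39, 65.
2nd diffs: 8, 14, 20, 26.
3rd diffs: 6, 6, 6 (constant).
So u_m = m^3 + m^2 - 5m + 6.
Evaluating at m = 18 gives u_{18} = 6072.

6072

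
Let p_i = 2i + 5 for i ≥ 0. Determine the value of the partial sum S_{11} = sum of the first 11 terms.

165

Over i = 0..10: Σi = 55.
Total = (2)·55 + (5)·11 = 165.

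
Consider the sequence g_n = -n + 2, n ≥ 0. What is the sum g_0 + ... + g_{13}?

-63

Over n = 0..13: Σn = 91.
Total = (-1)·91 + (2)·14 = -63.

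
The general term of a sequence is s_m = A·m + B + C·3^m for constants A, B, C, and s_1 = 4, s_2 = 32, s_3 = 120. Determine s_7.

10912

The three given values yield: A + B + 3C = 4; 2A + B + 9C = 32; 3A + B + 27C = 120.
Subtracting the first from the second: A + 6C = 28.
Subtracting the second from the third: A + 18C = 88.
Solving: C = 5, A = -2, then B = -9.
Therefore s_7 = -14 + (-9) + 5·2187 = 10912.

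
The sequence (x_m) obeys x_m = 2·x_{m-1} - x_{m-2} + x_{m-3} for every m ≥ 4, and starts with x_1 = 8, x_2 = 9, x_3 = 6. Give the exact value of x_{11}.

Applying the relation repeatedly:
x_4 = 11  x_5 = 25  x_6 = 45  x_7 = 76  x_8 = 132  x_9 = 233  x_{10} = 410  x_{11} = 719.

719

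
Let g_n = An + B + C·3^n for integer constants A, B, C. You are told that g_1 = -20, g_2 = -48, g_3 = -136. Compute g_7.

The three given values yield: A + B + 3C = -20; 2A + B + 9C = -48; 3A + B + 27C = -136.
Subtracting the first from the second: A + 6C = -28.
Subtracting the second from the third: A + 18C = -88.
Solving: C = -5, A = 2, then B = -7.
Therefore g_7 = 14 + (-7) + (-5)·2187 = -10928.

-10928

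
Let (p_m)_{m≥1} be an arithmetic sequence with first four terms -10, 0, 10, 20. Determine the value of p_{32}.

300

Common difference d = 10.
p_m = -10 + (m - 1)·10.
p_{32} = -10 + 31·10 = 300.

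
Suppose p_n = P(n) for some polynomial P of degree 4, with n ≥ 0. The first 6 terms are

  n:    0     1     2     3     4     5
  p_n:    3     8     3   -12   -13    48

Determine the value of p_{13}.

1st diffs: 5, -5, -15, -1, 61.
2nd diffs: -10, -10, 14, 62.
3rd diffs: 0, 24, 48.
4th diffs: 24, 24 (constant).
Newton forward-difference form: p_n = 3 + 5·C(n,1) + (-10)·C(n,2) + 24·C(n,4).
At n = 13: n = 13, so p_{13} = 3 + 65 - 780 + 17160 = 16448.

16448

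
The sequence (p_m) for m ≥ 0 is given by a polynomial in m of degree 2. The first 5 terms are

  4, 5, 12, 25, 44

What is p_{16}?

740

1st diffs: 1, 7, 13, 19.
2nd diffs: 6, 6, 6 (constant).
Newton forward-difference form: p_m = 4 + 1·C(m,1) + 6·C(m,2).
At m = 16: m = 16, so p_{16} = 4 + 16 + 720 = 740.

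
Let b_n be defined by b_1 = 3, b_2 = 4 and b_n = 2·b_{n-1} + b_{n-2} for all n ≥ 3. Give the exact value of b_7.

Step forward from the initial values:
b_3 = 11  b_4 = 26  b_5 = 63  b_6 = 152  b_7 = 367.

367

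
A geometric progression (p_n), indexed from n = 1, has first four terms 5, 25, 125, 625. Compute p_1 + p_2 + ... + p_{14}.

7629394530

Common ratio r = 5.
p_n = 5·5^(n-1).
S = 5·(5^14 - 1)/(5 - 1) = 5·(6103515625 - 1)/(4) = 7629394530.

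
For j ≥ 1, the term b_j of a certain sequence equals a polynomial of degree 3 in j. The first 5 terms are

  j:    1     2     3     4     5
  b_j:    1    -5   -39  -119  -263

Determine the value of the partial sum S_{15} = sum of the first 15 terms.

1st diffs: -6, -34, -80, -144.
2nd diffs: -28, -46, -64.
3rd diffs: -18, -18 (constant).
Newton forward-difference form: b_j = 1 + (-6)·C(j-1,1) + (-28)·C(j-1,2) + (-18)·C(j-1,3).
Continuing: …, -489, -815, -1259, -1839, …, b_{15} = -9183.
Summing j = 1..15 (15 terms) gives -37925.

-37925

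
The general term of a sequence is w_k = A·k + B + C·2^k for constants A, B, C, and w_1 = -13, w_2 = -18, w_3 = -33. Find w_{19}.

Plug in k = 1, 2, 3: A + B + 2C = -13; 2A + B + 4C = -18; 3A + B + 8C = -33.
Subtracting the first from the second: A + 2C = -5.
Subtracting the second from the third: A + 4C = -15.
Solving: C = -5, A = 5, then B = -8.
So w_k = 5·k + (-8) + (-5)·2^k; at k=19 this is -2621353.

-2621353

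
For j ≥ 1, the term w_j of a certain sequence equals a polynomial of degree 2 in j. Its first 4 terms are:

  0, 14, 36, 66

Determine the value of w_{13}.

696

1st diffs: 14, 22, 30.
2nd diffs: 8, 8 (constant).
Newton forward-difference form: w_j = 14·C(j-1,1) + 8·C(j-1,2).
At j = 13: j-1 = 12, so w_{13} = 168 + 528 = 696.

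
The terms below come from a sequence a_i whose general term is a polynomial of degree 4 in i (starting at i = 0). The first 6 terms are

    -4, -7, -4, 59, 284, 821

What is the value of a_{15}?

90671

1st diffs: -3, 3, 63, 225, 537.
2nd diffs: 6, 60, 162, 312.
3rd diffs: 54, 102, 150.
4th diffs: 48, 48 (constant).
So a_i = 2i^4 - 3i^3 - 2i^2 - 4.
Evaluating at i = 15 gives a_{15} = 90671.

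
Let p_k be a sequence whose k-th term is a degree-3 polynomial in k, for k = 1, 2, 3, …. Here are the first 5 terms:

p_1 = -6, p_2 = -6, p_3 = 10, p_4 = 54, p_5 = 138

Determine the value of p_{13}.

3690

1st diffs: 0, 16, 44, 84.
2nd diffs: 16, 28, 40.
3rd diffs: 12, 12 (constant).
Newton forward-difference form: p_k = -6 + 16·C(k-1,2) + 12·C(k-1,3).
At k = 13: k-1 = 12, so p_{13} = -6 + 1056 + 2640 = 3690.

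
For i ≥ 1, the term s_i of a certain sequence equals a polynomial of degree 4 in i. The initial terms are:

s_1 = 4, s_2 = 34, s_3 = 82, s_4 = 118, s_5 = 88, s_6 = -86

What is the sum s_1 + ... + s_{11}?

-16324

1st diffs: 30, 48, 36, -30, -174.
2nd diffs: 18, -12, -66, -144.
3rd diffs: -30, -54, -78.
4th diffs: -24, -24 (constant).
Newton forward-difference form: s_i = 4 + 30·C(i-1,1) + 18·C(i-1,2) + (-30)·C(i-1,3) + (-24)·C(i-1,4).
Continuing: …, -506, -1298, -2612, -4622, …, s_{11} = -7526.
Summing i = 1..11 (11 terms) gives -16324.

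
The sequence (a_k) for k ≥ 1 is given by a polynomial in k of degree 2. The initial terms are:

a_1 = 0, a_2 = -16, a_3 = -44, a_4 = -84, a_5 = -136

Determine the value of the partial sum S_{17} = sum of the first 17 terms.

1st diffs: -16, -28, -40, -52.
2nd diffs: -12, -12, -12 (constant).
Newton forward-difference form: a_k = (-16)·C(k-1,1) + (-12)·C(k-1,2).
Continuing: …, -200, -276, -364, -464, …, a_{17} = -1696.
Summing k = 1..17 (17 terms) gives -10336.

-10336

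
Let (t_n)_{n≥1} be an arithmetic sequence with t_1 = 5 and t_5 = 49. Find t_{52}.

Common difference d = (49 - 5) / (5 - 1) = 11.
t_n = 5 + (n - 1)·11.
t_{52} = 5 + 51·11 = 566.

566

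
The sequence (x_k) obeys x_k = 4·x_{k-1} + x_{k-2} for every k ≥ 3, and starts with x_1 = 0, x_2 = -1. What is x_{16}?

-567451585

Applying the relation repeatedly:
x_3 = -4, x_4 = -17, x_5 = -72, …, x_{13} = -7465176, x_{14} = -31622993, x_{15} = -133957148, x_{16} = -567451585.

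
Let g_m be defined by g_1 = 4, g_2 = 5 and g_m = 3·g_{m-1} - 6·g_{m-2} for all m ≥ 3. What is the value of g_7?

g_3 = -9, g_4 = -57, g_5 = -117, g_6 = -9, g_7 = 675.

675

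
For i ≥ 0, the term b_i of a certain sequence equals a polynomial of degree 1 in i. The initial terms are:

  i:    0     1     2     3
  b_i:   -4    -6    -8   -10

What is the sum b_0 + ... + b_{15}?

1st diffs: -2, -2, -2 (constant).
So b_i = -2i - 4.
Continuing: …, -12, -14, -16, -18, …, b_{15} = -34.
Summing i = 0..15 (16 terms) gives -304.

-304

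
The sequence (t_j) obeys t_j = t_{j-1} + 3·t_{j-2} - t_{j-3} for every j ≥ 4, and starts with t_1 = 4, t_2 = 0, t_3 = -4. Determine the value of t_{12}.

Step forward from the initial values:
t_4 = -8  t_5 = -20  t_6 = -40  t_7 = -92  t_8 = -192  t_9 = -428  t_{10} = -912  t_{11} = -2004  t_{12} = -4312.

-4312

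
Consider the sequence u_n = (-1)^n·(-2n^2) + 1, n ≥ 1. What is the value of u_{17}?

579

(-1)^17 = -1; -2n^2 at n=17 is -578; so u_{17} = 579.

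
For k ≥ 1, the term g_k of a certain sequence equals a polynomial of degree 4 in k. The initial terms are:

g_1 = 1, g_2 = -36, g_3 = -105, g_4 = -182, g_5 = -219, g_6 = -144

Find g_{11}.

6111

1st diffs: -37, -69, -77, -37, 75.
2nd diffs: -32, -8, 40, 112.
3rd diffs: 24, 48, 72.
4th diffs: 24, 24 (constant).
Newton forward-difference form: g_k = 1 + (-37)·C(k-1,1) + (-32)·C(k-1,2) + 24·C(k-1,3) + 24·C(k-1,4).
At k = 11: k-1 = 10, so g_{11} = 1 - 370 - 1440 + 2880 + 5040 = 6111.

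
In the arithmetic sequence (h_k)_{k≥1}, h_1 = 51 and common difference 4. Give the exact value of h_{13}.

h_k = 51 + (k - 1)·4.
h_{13} = 51 + 12·4 = 99.

99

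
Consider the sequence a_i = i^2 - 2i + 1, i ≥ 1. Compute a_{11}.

100

a_{11} = 1·11^2 - 2·11 + 1 = 100.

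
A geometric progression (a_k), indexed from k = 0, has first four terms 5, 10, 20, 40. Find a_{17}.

655360

Common ratio r = 2.
a_k = 5·2^(k-0).
a_{17} = 5·2^17 = 655360.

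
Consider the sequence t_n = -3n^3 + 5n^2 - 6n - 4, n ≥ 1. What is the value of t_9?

t_9 = -3·9^3 + 5·9^2 - 6·9 - 4 = -1840.

-1840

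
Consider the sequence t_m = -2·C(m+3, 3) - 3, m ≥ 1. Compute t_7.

-243

C(10, 3) = 120, so t_7 = -243.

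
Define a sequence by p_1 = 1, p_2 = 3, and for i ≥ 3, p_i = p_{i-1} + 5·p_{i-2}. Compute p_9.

Step forward from the initial values:
p_3 = 8  p_4 = 23  p_5 = 63  p_6 = 178  p_7 = 493  p_8 = 1383  p_9 = 3848.

3848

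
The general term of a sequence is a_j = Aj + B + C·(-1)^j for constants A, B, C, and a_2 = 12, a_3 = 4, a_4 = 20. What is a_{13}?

Plug in j = 2, 3, 4: 2A + B + C = 12; 3A + B - C = 4; 4A + B + C = 20.
Subtracting the first from the second: A - 2C = -8.
Subtracting the second from the third: A + 2C = 16.
Solving: C = 6, A = 4, then B = -2.
Hence a_{13} = 4·13 + (-2) + 6·(-1) = 44.

44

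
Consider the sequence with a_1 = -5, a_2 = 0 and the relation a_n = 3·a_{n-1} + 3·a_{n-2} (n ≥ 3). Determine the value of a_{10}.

Compute successive terms:
a_3 = -15;  a_4 = -45;  a_5 = -180;  a_6 = -675;  a_7 = -2565;  a_8 = -9720;  a_9 = -36855;  a_{10} = -139725.

-139725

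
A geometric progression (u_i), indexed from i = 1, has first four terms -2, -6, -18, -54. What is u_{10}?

-39366

Common ratio r = 3.
u_i = (-2)·3^(i-1).
u_{10} = (-2)·3^9 = -39366.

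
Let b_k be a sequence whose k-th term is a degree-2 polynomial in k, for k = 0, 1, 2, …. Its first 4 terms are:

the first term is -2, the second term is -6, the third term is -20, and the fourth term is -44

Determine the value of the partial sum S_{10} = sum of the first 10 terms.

-1400

1st diffs: -4, -14, -24.
2nd diffs: -10, -10 (constant).
So b_k = -5k^2 + k - 2.
Continuing: …, -78, -122, -176, -240, …, b_9 = -398.
Summing k = 0..9 (10 terms) gives -1400.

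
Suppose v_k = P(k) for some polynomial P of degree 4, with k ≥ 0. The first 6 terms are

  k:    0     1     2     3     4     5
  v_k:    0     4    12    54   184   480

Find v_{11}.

13134

1st diffs: 4, 8, 42, 130, 296.
2nd diffs: 4, 34, 88, 166.
3rd diffs: 30, 54, 78.
4th diffs: 24, 24 (constant).
So v_k = k^4 - k^3 - 2k^2 + 6k.
Evaluating at k = 11 gives v_{11} = 13134.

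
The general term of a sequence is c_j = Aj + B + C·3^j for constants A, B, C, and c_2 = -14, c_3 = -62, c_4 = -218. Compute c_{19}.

At j = 2, 3, 4: 2A + B + 9C = -14; 3A + B + 27C = -62; 4A + B + 81C = -218.
Subtracting the first from the second: A + 18C = -48.
Subtracting the second from the third: A + 54C = -156.
Solving: C = -3, A = 6, then B = 1.
Therefore c_{19} = 114 + 1 + (-3)·1162261467 = -3486784286.

-3486784286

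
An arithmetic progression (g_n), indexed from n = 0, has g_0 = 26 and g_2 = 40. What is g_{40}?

Common difference d = (40 - 26) / (2 - 0) = 7.
g_n = 26 + (n - 0)·7.
g_{40} = 26 + 40·7 = 306.

306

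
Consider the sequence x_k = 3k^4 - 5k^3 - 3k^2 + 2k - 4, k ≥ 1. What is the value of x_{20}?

x_{20} = 3·20^4 - 5·20^3 - 3·20^2 + 2·20 - 4 = 438836.

438836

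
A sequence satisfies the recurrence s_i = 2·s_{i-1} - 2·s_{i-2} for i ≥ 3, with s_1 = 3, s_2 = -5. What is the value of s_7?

64

Compute successive terms:
s_3 = -16, s_4 = -22, s_5 = -12, s_6 = 20, s_7 = 64.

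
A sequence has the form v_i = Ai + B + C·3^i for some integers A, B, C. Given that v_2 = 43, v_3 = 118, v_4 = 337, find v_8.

Write the equations: 2A + B + 9C = 43; 3A + B + 27C = 118; 4A + B + 81C = 337.
Subtracting the first from the second: A + 18C = 75.
Subtracting the second from the third: A + 54C = 219.
Solving: C = 4, A = 3, then B = 1.
Hence v_8 = 3·8 + 1 + 4·6561 = 26269.

26269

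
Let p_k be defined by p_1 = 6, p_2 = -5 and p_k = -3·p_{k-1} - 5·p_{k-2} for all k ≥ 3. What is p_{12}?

44695

Step forward from the initial values:
p_3 = -15  p_4 = 70  p_5 = -135  p_6 = 55  p_7 = 510  p_8 = -1805  p_9 = 2865  p_{10} = 430  p_{11} = -15615  p_{12} = 44695.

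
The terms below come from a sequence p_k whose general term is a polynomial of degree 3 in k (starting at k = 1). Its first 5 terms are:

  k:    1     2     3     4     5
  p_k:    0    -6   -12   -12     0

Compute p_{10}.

450

1st diffs: -6, -6, 0, 12.
2nd diffs: 0, 6, 12.
3rd diffs: 6, 6 (constant).
Newton forward-difference form: p_k = (-6)·C(k-1,1) + 6·C(k-1,3).
At k = 10: k-1 = 9, so p_{10} = -54 + 504 = 450.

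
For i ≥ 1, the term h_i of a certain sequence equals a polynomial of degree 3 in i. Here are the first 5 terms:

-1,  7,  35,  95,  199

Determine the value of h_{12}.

1st diffs: 8, 28, 60, 104.
2nd diffs: 20, 32, 44.
3rd diffs: 12, 12 (constant).
Newton forward-difference form: h_i = -1 + 8·C(i-1,1) + 20·C(i-1,2) + 12·C(i-1,3).
At i = 12: i-1 = 11, so h_{12} = -1 + 88 + 1100 + 1980 = 3167.

3167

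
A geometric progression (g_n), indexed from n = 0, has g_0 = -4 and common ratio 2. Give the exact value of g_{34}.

g_n = (-4)·2^(n-0).
g_{34} = (-4)·2^34 = -68719476736.

-68719476736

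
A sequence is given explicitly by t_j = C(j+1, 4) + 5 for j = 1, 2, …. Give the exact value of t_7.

C(8, 4) = 70, so t_7 = 75.

75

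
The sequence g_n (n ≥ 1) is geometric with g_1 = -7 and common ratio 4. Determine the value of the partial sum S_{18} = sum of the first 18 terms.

g_n = (-7)·4^(n-1).
S = (-7)·(4^18 - 1)/(4 - 1) = (-7)·(68719476736 - 1)/(3) = -160345445715.

-160345445715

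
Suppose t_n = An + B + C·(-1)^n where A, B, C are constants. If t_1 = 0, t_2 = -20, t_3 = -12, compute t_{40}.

Write the equations: A + B - C = 0; 2A + B + C = -20; 3A + B - C = -12.
Subtracting the first from the second: A + 2C = -20.
Subtracting the second from the third: A - 2C = 8.
Solving: C = -7, A = -6, then B = -1.
Therefore t_{40} = -240 + (-1) + (-7)·1 = -248.

-248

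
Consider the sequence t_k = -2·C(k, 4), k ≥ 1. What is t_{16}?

C(16, 4) = 1820, so t_{16} = -3640.

-3640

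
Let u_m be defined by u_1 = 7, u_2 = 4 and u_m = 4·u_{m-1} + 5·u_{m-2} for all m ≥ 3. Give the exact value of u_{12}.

89518224

Step forward from the initial values:
u_3 = 51; u_4 = 224; u_5 = 1151; u_6 = 5724; u_7 = 28651; u_8 = 143224; u_9 = 716151; u_{10} = 3580724; u_{11} = 17903651; u_{12} = 89518224.
(Characteristic roots are 5 and -1.)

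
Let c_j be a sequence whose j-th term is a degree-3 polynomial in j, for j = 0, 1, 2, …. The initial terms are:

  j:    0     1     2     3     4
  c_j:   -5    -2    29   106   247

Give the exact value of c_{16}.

1st diffs: 3, 31, 77, 141.
2nd diffs: 28, 46, 64.
3rd diffs: 18, 18 (constant).
Newton forward-difference form: c_j = -5 + 3·C(j,1) + 28·C(j,2) + 18·C(j,3).
At j = 16: j = 16, so c_{16} = -5 + 48 + 3360 + 10080 = 13483.

13483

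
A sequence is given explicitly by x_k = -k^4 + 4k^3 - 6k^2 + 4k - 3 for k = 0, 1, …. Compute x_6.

-627

x_6 = -1·6^4 + 4·6^3 - 6·6^2 + 4·6 - 3 = -627.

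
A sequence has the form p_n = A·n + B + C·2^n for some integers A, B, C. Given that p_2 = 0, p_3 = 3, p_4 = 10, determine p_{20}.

Plug in n = 2, 3, 4: 2A + B + 4C = 0; 3A + B + 8C = 3; 4A + B + 16C = 10.
Subtracting the first from the second: A + 4C = 3.
Subtracting the second from the third: A + 8C = 7.
Solving: C = 1, A = -1, then B = -2.
So p_n = -1·n + (-2) + 1·2^n; at n=20 this is 1048554.

1048554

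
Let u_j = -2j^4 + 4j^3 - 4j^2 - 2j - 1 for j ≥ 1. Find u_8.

u_8 = -2·8^4 + 4·8^3 - 4·8^2 - 2·8 - 1 = -6417.

-6417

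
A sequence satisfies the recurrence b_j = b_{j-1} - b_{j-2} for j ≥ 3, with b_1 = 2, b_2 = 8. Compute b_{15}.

Compute successive terms:
b_3 = 6; b_4 = -2; b_5 = -8; …; b_{12} = -6; b_{13} = 2; b_{14} = 8; b_{15} = 6.

6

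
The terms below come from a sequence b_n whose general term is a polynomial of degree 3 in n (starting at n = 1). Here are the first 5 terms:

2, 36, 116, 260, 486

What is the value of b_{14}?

1st diffs: 34, 80, 144, 226.
2nd diffs: 46, 64, 82.
3rd diffs: 18, 18 (constant).
So b_n = 3n^3 + 5n^2 - 2n - 4.
Evaluating at n = 14 gives b_{14} = 9180.

9180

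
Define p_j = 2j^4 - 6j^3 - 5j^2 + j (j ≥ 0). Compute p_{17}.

p_{17} = 2·17^4 - 6·17^3 - 5·17^2 + 1·17 = 136136.

136136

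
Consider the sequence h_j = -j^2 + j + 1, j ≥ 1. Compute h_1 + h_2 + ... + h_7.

Over j = 1..7: Σj = 28, Σj² = 140.
Total = (-1)·140 + (1)·28 + (1)·7 = -105.

-105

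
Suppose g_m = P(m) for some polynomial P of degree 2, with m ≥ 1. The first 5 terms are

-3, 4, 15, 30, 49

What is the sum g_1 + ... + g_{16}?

1st diffs: 7, 11, 15, 19.
2nd diffs: 4, 4, 4 (constant).
Newton forward-difference form: g_m = -3 + 7·C(m-1,1) + 4·C(m-1,2).
Continuing: …, 72, 99, 130, 165, …, g_{16} = 522.
Summing m = 1..16 (16 terms) gives 3032.

3032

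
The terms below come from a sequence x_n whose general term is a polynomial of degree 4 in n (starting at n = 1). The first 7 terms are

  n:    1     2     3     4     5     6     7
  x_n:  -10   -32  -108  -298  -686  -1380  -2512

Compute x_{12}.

-21042

1st diffs: -22, -76, -190, -388, -694, -1132.
2nd diffs: -54, -114, -198, -306, -438.
3rd diffs: -60, -84, -108, -132.
4th diffs: -24, -24, -24 (constant).
Newton forward-difference form: x_n = -10 + (-22)·C(n-1,1) + (-54)·C(n-1,2) + (-60)·C(n-1,3) + (-24)·C(n-1,4).
At n = 12: n-1 = 11, so x_{12} = -10 - 242 - 2970 - 9900 - 7920 = -21042.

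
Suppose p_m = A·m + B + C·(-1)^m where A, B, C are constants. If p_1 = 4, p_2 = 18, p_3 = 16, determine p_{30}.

186

The three given values yield: A + B - C = 4; 2A + B + C = 18; 3A + B - C = 16.
Subtracting the first from the second: A + 2C = 14.
Subtracting the second from the third: A - 2C = -2.
Solving: C = 4, A = 6, then B = 2.
So p_m = 6·m + 2 + 4·(-1)^m; at m=30 this is 186.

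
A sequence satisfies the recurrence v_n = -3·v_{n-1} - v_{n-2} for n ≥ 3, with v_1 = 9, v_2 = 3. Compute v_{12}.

Step forward from the initial values:
v_3 = -18; v_4 = 51; v_5 = -135; v_6 = 354; v_7 = -927; v_8 = 2427; v_9 = -6354; v_{10} = 16635; v_{11} = -43551; v_{12} = 114018.

114018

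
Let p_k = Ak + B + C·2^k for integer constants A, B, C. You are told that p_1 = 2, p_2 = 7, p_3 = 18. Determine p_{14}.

At k = 1, 2, 3: A + B + 2C = 2; 2A + B + 4C = 7; 3A + B + 8C = 18.
Subtracting the first from the second: A + 2C = 5.
Subtracting the second from the third: A + 4C = 11.
Solving: C = 3, A = -1, then B = -3.
So p_k = -1·k + (-3) + 3·2^k; at k=14 this is 49135.

49135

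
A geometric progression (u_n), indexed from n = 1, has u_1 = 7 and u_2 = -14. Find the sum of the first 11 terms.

Common ratio r = -2.
u_n = 7·(-2)^(n-1).
S = 7·((-2)^11 - 1)/(-2 - 1) = 7·(-2048 - 1)/(-3) = 4781.

4781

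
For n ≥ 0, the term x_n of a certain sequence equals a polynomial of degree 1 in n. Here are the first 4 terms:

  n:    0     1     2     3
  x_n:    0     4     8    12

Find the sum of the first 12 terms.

264

1st diffs: 4, 4, 4 (constant).
So x_n = 4n.
Continuing: …, 16, 20, 24, 28, …, x_{11} = 44.
Summing n = 0..11 (12 terms) gives 264.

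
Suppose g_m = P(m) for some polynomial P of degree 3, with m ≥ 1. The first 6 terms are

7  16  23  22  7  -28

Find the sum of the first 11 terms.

-1738

1st diffs: 9, 7, -1, -15, -35.
2nd diffs: -2, -8, -14, -20.
3rd diffs: -6, -6, -6 (constant).
Newton forward-difference form: g_m = 7 + 9·C(m-1,1) + (-2)·C(m-1,2) + (-6)·C(m-1,3).
Continuing: …, -89, -182, -313, -488, …, g_{11} = -713.
Summing m = 1..11 (11 terms) gives -1738.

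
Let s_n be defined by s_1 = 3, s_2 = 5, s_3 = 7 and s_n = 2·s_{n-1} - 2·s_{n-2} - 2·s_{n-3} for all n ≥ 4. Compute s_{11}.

Step forward from the initial values:
s_4 = -2, s_5 = -28, s_6 = -66, s_7 = -72, s_8 = 44, s_9 = 364, s_{10} = 784, s_{11} = 752.

752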